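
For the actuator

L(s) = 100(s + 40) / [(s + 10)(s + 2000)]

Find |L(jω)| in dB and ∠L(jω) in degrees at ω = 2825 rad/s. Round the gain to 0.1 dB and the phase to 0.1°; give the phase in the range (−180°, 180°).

-30.8 dB, -55.3°

At s = jω = j2825:
zero (s+40): 40 + j2825 → |·| = √(40²+2825²) = √7982225 ≈ 2825.3, ∠ = arctan(2825/40) ≈ 89.19°
pole (s+10): 10 + j2825 → |·| = √(10²+2825²) = √7980725 ≈ 2825, ∠ = arctan(2825/10) ≈ 89.80°
pole (s+2000): 2000 + j2825 → |·| = √(2000²+2825²) = √11980625 ≈ 3461.3, ∠ = arctan(2825/2000) ≈ 54.70°
|L| = 100 · 2825.3 / 9.7782e+06 ≈ 0.028894
Gain = 20 log₁₀(0.028894) ≈ -30.78 dB
∠L = 89.19° − 144.50° = -55.31°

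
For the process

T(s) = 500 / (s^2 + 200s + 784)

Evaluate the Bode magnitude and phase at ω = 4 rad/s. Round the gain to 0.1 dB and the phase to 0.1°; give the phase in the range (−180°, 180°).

-6.9 dB, -46.2°

Substitute s = j4:
Numerator: 500 = 500 + j0
Denominator: (j4)^2 + 200(j4) + 784 = 768 + j800
|N| = √(500² + 0²) ≈ 500, ∠N ≈ 0.00°
|D| = √(768² + 800²) ≈ 1109, ∠D ≈ 46.17°
|T| = 500 / 1109 ≈ 0.45086
Gain = 20 log₁₀(0.45086) ≈ -6.92 dB
∠T = 0.00° − 46.17° = -46.17°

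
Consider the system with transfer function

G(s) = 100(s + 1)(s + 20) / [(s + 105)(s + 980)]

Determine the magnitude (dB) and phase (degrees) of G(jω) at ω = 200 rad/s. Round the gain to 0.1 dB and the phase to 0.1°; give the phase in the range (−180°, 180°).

At s = jω = j200:
zero (s+1): 1 + j200 → |·| = √(1²+200²) = √40001 ≈ 200, ∠ = arctan(200/1) ≈ 89.71°
zero (s+20): 20 + j200 → |·| = √(20²+200²) = √40400 ≈ 201, ∠ = arctan(200/20) ≈ 84.29°
pole (s+105): 105 + j200 → |·| = √(105²+200²) = √51025 ≈ 225.89, ∠ = arctan(200/105) ≈ 62.30°
pole (s+980): 980 + j200 → |·| = √(980²+200²) = √1000400 ≈ 1000.2, ∠ = arctan(200/980) ≈ 11.53°
|G| = 100 · 40200 / 2.2594e+05 ≈ 17.792
Gain = 20 log₁₀(17.792) ≈ 25.00 dB
∠G = 174.00° − 73.83° = 100.17°

25.0 dB, 100.2°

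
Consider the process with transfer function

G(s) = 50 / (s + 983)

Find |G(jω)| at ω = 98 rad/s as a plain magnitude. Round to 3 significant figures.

Substitute s = j98:
Numerator: 50 = 50 + j0
Denominator: (j98) + 983 = 983 + j98
|N| = √(50² + 0²) ≈ 50, ∠N ≈ 0.00°
|D| = √(983² + 98²) ≈ 987.87, ∠D ≈ 5.69°
|G| = 50 / 987.87 ≈ 0.050614

0.0506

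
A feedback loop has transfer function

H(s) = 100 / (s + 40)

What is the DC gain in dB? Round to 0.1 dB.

H(0) = 100 / (40) = 2.5
20 log₁₀(2.5) ≈ 7.96 dB

8.0 dB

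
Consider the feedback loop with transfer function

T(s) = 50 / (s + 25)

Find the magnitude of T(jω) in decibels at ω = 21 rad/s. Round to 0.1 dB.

3.7 dB

At s = jω = j21:
pole (s+25): 25 + j21 → |·| = √(25²+21²) = √1066 ≈ 32.65, ∠ = arctan(21/25) ≈ 40.03°
|T| = 50 / 32.65 ≈ 1.5314
Gain = 20 log₁₀(1.5314) ≈ 3.70 dB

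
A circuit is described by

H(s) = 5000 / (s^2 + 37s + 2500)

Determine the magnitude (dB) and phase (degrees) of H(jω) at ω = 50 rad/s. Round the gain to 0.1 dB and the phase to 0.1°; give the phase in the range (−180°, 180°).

At s = jω = j50:
quadratic: (j50)² + 37·j50 + 2500 = 0 + j1850 → |·| ≈ 1850, ∠ ≈ 90.00°
|H| = 5000 / 1850 ≈ 2.7027
Gain = 20 log₁₀(2.7027) ≈ 8.64 dB
∠H = 0.00° − 90.00° = -90.00°

8.6 dB, -90.0°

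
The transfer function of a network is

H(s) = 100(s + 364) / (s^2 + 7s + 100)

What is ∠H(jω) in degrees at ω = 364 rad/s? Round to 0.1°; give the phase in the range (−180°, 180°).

-133.9°

At s = jω = j364:
zero (s+364): 364 + j364 → |·| = √(364²+364²) = √264992 ≈ 514.77, ∠ = arctan(364/364) ≈ 45.00°
quadratic: (j364)² + 7·j364 + 100 = -132396 + j2548 → |·| ≈ 1.3242e+05, ∠ ≈ 178.90°
∠H = 45.00° − 178.90° = -133.90°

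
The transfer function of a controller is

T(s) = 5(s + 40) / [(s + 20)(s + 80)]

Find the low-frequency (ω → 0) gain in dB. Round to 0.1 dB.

-18.1 dB

T(0) = 5·40 / (20·80) = 0.125
20 log₁₀(0.125) ≈ -18.06 dB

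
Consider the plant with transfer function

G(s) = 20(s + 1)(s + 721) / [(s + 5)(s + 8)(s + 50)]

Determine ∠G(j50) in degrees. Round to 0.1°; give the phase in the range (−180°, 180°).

-117.4°

At s = jω = j50:
zero (s+1): 1 + j50 → |·| = √(1²+50²) = √2501 ≈ 50.01, ∠ = arctan(50/1) ≈ 88.85°
zero (s+721): 721 + j50 → |·| = √(721²+50²) = √522341 ≈ 722.73, ∠ = arctan(50/721) ≈ 3.97°
pole (s+5): 5 + j50 → |·| = √(5²+50²) = √2525 ≈ 50.249, ∠ = arctan(50/5) ≈ 84.29°
pole (s+8): 8 + j50 → |·| = √(8²+50²) = √2564 ≈ 50.636, ∠ = arctan(50/8) ≈ 80.91°
pole (s+50): 50 + j50 → |·| = √(50²+50²) = √5000 ≈ 70.711, ∠ = arctan(50/50) ≈ 45.00°
∠G = 92.82° − 210.20° = -117.38°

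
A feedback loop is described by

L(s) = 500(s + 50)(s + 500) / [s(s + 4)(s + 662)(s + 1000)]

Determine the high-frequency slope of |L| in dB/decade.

Each pole contributes −20 dB/decade at high frequency; each zero contributes +20 dB/decade.
Net: 2 zero(s) − 4 pole(s) → -40 dB/decade.

-40 dB/decade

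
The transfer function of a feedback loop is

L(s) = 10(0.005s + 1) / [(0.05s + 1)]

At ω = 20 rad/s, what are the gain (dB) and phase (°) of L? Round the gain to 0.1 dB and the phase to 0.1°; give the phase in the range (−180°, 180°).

17.0 dB, -39.3°

At ω = 20 rad/s:
zero (1 + j20·0.005) = 1 + j0.1 → |·| ≈ 1.005, ∠ ≈ 5.71°
pole (1 + j20·0.05) = 1 + j1 → |·| ≈ 1.4142, ∠ ≈ 45.00°
|L| = 10 · 1.005 / (1.4142) ≈ 7.1065
Gain = 20 log₁₀(7.1065) ≈ 17.03 dB
∠L = (5.71°) − (45.00°) = -39.29°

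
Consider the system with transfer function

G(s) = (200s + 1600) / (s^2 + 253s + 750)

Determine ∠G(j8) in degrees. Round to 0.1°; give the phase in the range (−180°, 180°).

-26.3°

Substitute s = j8:
Numerator: 200(j8) + 1600 = 1600 + j1600
Denominator: (j8)^2 + 253(j8) + 750 = 686 + j2024
|N| = √(1600² + 1600²) ≈ 2262.7, ∠N ≈ 45.00°
|D| = √(686² + 2024²) ≈ 2137.1, ∠D ≈ 71.28°
∠G = 45.00° − 71.28° = -26.28°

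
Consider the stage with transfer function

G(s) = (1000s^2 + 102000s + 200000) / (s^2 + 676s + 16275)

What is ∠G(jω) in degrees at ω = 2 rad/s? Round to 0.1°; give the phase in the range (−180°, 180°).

Substitute s = j2:
Numerator: 1000(j2)^2 + 102000(j2) + 200000 = 196000 + j204000
Denominator: (j2)^2 + 676(j2) + 16275 = 16271 + j1352
|N| = √(196000² + 204000²) ≈ 2.829e+05, ∠N ≈ 46.15°
|D| = √(16271² + 1352²) ≈ 16327, ∠D ≈ 4.75°
∠G = 46.15° − 4.75° = 41.40°

41.4°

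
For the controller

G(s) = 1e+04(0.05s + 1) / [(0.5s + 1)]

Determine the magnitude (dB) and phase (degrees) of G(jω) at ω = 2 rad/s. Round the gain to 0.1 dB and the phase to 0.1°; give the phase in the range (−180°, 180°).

77.0 dB, -39.3°

At ω = 2 rad/s:
zero (1 + j2·0.05) = 1 + j0.1 → |·| ≈ 1.005, ∠ ≈ 5.71°
pole (1 + j2·0.5) = 1 + j1 → |·| ≈ 1.4142, ∠ ≈ 45.00°
|G| = 1e+04 · 1.005 / (1.4142) ≈ 7106.5
Gain = 20 log₁₀(7106.5) ≈ 77.03 dB
∠G = (5.71°) − (45.00°) = -39.29°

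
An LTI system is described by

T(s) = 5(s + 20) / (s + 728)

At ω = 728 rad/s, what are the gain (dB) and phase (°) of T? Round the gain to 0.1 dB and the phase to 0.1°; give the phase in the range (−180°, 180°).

11.0 dB, 43.4°

At s = jω = j728:
zero (s+20): 20 + j728 → |·| = √(20²+728²) = √530384 ≈ 728.27, ∠ = arctan(728/20) ≈ 88.43°
pole (s+728): 728 + j728 → |·| = √(728²+728²) = √1059968 ≈ 1029.5, ∠ = arctan(728/728) ≈ 45.00°
|T| = 5 · 728.27 / 1029.5 ≈ 3.537
Gain = 20 log₁₀(3.537) ≈ 10.97 dB
∠T = 88.43° − 45.00° = 43.43°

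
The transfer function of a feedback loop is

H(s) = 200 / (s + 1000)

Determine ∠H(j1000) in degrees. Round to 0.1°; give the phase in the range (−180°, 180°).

At s = jω = j1000:
pole (s+1000): 1000 + j1000 → |·| = √(1000²+1000²) = √2000000 ≈ 1414.2, ∠ = arctan(1000/1000) ≈ 45.00°
∠H = 0.00° − 45.00° = -45.00°

-45.0°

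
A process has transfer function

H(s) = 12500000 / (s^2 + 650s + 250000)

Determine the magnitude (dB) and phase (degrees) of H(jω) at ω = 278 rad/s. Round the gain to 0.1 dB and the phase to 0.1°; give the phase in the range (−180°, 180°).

At s = jω = j278:
quadratic: (j278)² + 650·j278 + 250000 = 172716 + j180700 → |·| ≈ 2.4997e+05, ∠ ≈ 46.29°
|H| = 12500000 / 2.4997e+05 ≈ 50.006
Gain = 20 log₁₀(50.006) ≈ 33.98 dB
∠H = 0.00° − 46.29° = -46.29°

34.0 dB, -46.3°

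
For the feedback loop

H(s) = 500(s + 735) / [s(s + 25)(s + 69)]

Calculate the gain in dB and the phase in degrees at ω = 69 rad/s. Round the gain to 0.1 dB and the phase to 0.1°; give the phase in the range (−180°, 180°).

At s = jω = j69:
zero (s+735): 735 + j69 → |·| = √(735²+69²) = √544986 ≈ 738.23, ∠ = arctan(69/735) ≈ 5.36°
pole (s+25): 25 + j69 → |·| = √(25²+69²) = √5386 ≈ 73.389, ∠ = arctan(69/25) ≈ 70.08°
pole (s+69): 69 + j69 → |·| = √(69²+69²) = √9522 ≈ 97.581, ∠ = arctan(69/69) ≈ 45.00°
pole at origin: |s| = 69, ∠ = 90.00° (in denominator)
|H| = 500 · 738.23 / 4.9413e+05 ≈ 0.747
Gain = 20 log₁₀(0.747) ≈ -2.53 dB
∠H = 5.36° − 205.08° = -199.72° ≡ 160.28° (principal value)

-2.5 dB, 160.3°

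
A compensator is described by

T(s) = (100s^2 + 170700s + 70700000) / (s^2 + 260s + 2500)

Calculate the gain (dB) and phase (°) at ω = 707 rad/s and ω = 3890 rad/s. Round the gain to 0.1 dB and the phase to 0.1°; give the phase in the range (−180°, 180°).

ω = 707: 47.3 dB, -79.5°; ω = 3890: 40.4 dB, -20.9°

Substitute s = j707:
Numerator: 100(j707)^2 + 170700(j707) + 70700000 = 20715100 + j120684900
Denominator: (j707)^2 + 260(j707) + 2500 = -497349 + j183820
|N| = √(20715100² + 120684900²) ≈ 1.2245e+08, ∠N ≈ 80.26°
|D| = √(497349² + 183820²) ≈ 5.3023e+05, ∠D ≈ 159.72°
|T| = 1.2245e+08 / 5.3023e+05 ≈ 230.94
Gain = 20 log₁₀(230.94) ≈ 47.27 dB
∠T = 80.26° − 159.72° = -79.46°

Substitute s = j3890:
Numerator: 100(j3890)^2 + 170700(j3890) + 70700000 = -1442510000 + j664023000
Denominator: (j3890)^2 + 260(j3890) + 2500 = -15129600 + j1011400
|N| = √(1442510000² + 664023000²) ≈ 1.588e+09, ∠N ≈ 155.28°
|D| = √(15129600² + 1011400²) ≈ 1.5163e+07, ∠D ≈ 176.18°
|T| = 1.588e+09 / 1.5163e+07 ≈ 104.73
Gain = 20 log₁₀(104.73) ≈ 40.40 dB
∠T = 155.28° − 176.18° = -20.90°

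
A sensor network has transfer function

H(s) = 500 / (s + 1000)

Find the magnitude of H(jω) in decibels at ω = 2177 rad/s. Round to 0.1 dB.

-13.6 dB

At s = jω = j2177:
pole (s+1000): 1000 + j2177 → |·| = √(1000²+2177²) = √5739329 ≈ 2395.7, ∠ = arctan(2177/1000) ≈ 65.33°
|H| = 500 / 2395.7 ≈ 0.20871
Gain = 20 log₁₀(0.20871) ≈ -13.61 dB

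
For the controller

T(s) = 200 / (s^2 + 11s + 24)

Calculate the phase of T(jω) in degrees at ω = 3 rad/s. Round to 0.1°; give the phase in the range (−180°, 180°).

Substitute s = j3:
Numerator: 200 = 200 + j0
Denominator: (j3)^2 + 11(j3) + 24 = 15 + j33
|N| = √(200² + 0²) ≈ 200, ∠N ≈ 0.00°
|D| = √(15² + 33²) ≈ 36.249, ∠D ≈ 65.56°
∠T = 0.00° − 65.56° = -65.56°

-65.6°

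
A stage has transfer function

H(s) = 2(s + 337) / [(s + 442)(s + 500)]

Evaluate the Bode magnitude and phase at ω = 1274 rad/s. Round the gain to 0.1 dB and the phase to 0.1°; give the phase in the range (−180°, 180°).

At s = jω = j1274:
zero (s+337): 337 + j1274 → |·| = √(337²+1274²) = √1736645 ≈ 1317.8, ∠ = arctan(1274/337) ≈ 75.18°
pole (s+442): 442 + j1274 → |·| = √(442²+1274²) = √1818440 ≈ 1348.5, ∠ = arctan(1274/442) ≈ 70.87°
pole (s+500): 500 + j1274 → |·| = √(500²+1274²) = √1873076 ≈ 1368.6, ∠ = arctan(1274/500) ≈ 68.57°
|H| = 2 · 1317.8 / 1.8456e+06 ≈ 0.001428
Gain = 20 log₁₀(0.001428) ≈ -56.91 dB
∠H = 75.18° − 139.44° = -64.26°

-56.9 dB, -64.3°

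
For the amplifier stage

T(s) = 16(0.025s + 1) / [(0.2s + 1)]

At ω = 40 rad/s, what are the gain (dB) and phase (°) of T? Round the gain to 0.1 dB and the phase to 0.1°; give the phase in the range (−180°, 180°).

9.0 dB, -37.9°

At ω = 40 rad/s:
zero (1 + j40·0.025) = 1 + j1 → |·| ≈ 1.4142, ∠ ≈ 45.00°
pole (1 + j40·0.2) = 1 + j8 → |·| ≈ 8.0623, ∠ ≈ 82.87°
|T| = 16 · 1.4142 / (8.0623) ≈ 2.8065
Gain = 20 log₁₀(2.8065) ≈ 8.96 dB
∠T = (45.00°) − (82.87°) = -37.87°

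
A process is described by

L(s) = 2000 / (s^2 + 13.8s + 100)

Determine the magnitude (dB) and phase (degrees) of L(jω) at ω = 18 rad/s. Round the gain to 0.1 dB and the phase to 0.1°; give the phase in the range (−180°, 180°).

At s = jω = j18:
quadratic: (j18)² + 13.8·j18 + 100 = -224 + j248.4 → |·| ≈ 334.48, ∠ ≈ 132.04°
|L| = 2000 / 334.48 ≈ 5.9794
Gain = 20 log₁₀(5.9794) ≈ 15.53 dB
∠L = 0.00° − 132.04° = -132.04°

15.5 dB, -132.0°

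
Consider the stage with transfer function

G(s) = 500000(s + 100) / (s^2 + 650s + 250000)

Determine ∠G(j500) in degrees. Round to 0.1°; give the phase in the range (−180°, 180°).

-11.3°

At s = jω = j500:
zero (s+100): 100 + j500 → |·| = √(100²+500²) = √260000 ≈ 509.9, ∠ = arctan(500/100) ≈ 78.69°
quadratic: (j500)² + 650·j500 + 250000 = 0 + j325000 → |·| ≈ 3.25e+05, ∠ ≈ 90.00°
∠G = 78.69° − 90.00° = -11.31°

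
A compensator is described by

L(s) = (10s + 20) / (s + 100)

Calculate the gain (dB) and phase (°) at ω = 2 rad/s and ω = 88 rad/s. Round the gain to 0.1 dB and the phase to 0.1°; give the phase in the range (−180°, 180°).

ω = 2: -11.0 dB, 43.9°; ω = 88: 16.4 dB, 47.4°

Substitute s = j2:
Numerator: 10(j2) + 20 = 20 + j20
Denominator: (j2) + 100 = 100 + j2
|N| = √(20² + 20²) ≈ 28.284, ∠N ≈ 45.00°
|D| = √(100² + 2²) ≈ 100.02, ∠D ≈ 1.15°
|L| = 28.284 / 100.02 ≈ 0.28278
Gain = 20 log₁₀(0.28278) ≈ -10.97 dB
∠L = 45.00° − 1.15° = 43.85°

Substitute s = j88:
Numerator: 10(j88) + 20 = 20 + j880
Denominator: (j88) + 100 = 100 + j88
|N| = √(20² + 880²) ≈ 880.23, ∠N ≈ 88.70°
|D| = √(100² + 88²) ≈ 133.21, ∠D ≈ 41.35°
|L| = 880.23 / 133.21 ≈ 6.6078
Gain = 20 log₁₀(6.6078) ≈ 16.40 dB
∠L = 88.70° − 41.35° = 47.35°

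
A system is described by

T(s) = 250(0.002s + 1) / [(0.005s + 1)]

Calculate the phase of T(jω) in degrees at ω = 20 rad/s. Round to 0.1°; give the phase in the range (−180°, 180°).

At ω = 20 rad/s:
zero (1 + j20·0.002) = 1 + j0.04 → |·| ≈ 1.0008, ∠ ≈ 2.29°
pole (1 + j20·0.005) = 1 + j0.1 → |·| ≈ 1.005, ∠ ≈ 5.71°
∠T = (2.29°) − (5.71°) = -3.42°

-3.4°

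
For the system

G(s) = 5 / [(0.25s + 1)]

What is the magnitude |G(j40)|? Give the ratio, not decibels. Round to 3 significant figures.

0.498

At ω = 40 rad/s:
pole (1 + j40·0.25) = 1 + j10 → |·| ≈ 10.05, ∠ ≈ 84.29°
|G| = 5 · 1 / (10.05) ≈ 0.49751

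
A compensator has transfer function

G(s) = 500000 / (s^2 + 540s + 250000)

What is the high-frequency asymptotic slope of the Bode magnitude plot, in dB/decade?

Each pole contributes −20 dB/decade at high frequency; each zero contributes +20 dB/decade.
Net: 0 zero(s) − 2 pole(s) → -40 dB/decade.

-40 dB/decade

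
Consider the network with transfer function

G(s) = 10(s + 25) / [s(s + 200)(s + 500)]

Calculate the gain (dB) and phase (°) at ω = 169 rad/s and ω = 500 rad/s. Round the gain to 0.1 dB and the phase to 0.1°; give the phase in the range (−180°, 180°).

ω = 169: -82.7 dB, -67.3°; ω = 500: -91.6 dB, -116.1°

At s = jω = j169:
zero (s+25): 25 + j169 → |·| = √(25²+169²) = √29186 ≈ 170.84, ∠ = arctan(169/25) ≈ 81.59°
pole (s+200): 200 + j169 → |·| = √(200²+169²) = √68561 ≈ 261.84, ∠ = arctan(169/200) ≈ 40.20°
pole (s+500): 500 + j169 → |·| = √(500²+169²) = √278561 ≈ 527.79, ∠ = arctan(169/500) ≈ 18.68°
pole at origin: |s| = 169, ∠ = 90.00° (in denominator)
|G| = 10 · 170.84 / 2.3355e+07 ≈ 7.3149e-05
Gain = 20 log₁₀(7.3149e-05) ≈ -82.72 dB
∠G = 81.59° − 148.88° = -67.29°

At s = jω = j500:
zero (s+25): 25 + j500 → |·| = √(25²+500²) = √250625 ≈ 500.62, ∠ = arctan(500/25) ≈ 87.14°
pole (s+200): 200 + j500 → |·| = √(200²+500²) = √290000 ≈ 538.52, ∠ = arctan(500/200) ≈ 68.20°
pole (s+500): 500 + j500 → |·| = √(500²+500²) = √500000 ≈ 707.11, ∠ = arctan(500/500) ≈ 45.00°
pole at origin: |s| = 500, ∠ = 90.00° (in denominator)
|G| = 10 · 500.62 / 1.904e+08 ≈ 2.6293e-05
Gain = 20 log₁₀(2.6293e-05) ≈ -91.60 dB
∠G = 87.14° − 203.20° = -116.06°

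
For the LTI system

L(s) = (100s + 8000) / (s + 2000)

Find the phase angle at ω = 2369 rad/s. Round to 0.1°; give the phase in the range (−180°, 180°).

Substitute s = j2369:
Numerator: 100(j2369) + 8000 = 8000 + j236900
Denominator: (j2369) + 2000 = 2000 + j2369
|N| = √(8000² + 236900²) ≈ 2.3704e+05, ∠N ≈ 88.07°
|D| = √(2000² + 2369²) ≈ 3100.3, ∠D ≈ 49.83°
∠L = 88.07° − 49.83° = 38.24°

38.2°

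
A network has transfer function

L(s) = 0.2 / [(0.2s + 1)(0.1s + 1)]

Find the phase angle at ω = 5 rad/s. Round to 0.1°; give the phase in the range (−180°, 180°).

-71.6°

At ω = 5 rad/s:
pole (1 + j5·0.2) = 1 + j1 → |·| ≈ 1.4142, ∠ ≈ 45.00°
pole (1 + j5·0.1) = 1 + j0.5 → |·| ≈ 1.118, ∠ ≈ 26.57°
∠L = (0°) − (45.00° + 26.57°) = -71.57°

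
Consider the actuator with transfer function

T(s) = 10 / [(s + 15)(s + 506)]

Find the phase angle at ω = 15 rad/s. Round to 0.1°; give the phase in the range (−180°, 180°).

-46.7°

At s = jω = j15:
pole (s+15): 15 + j15 → |·| = √(15²+15²) = √450 ≈ 21.213, ∠ = arctan(15/15) ≈ 45.00°
pole (s+506): 506 + j15 → |·| = √(506²+15²) = √256261 ≈ 506.22, ∠ = arctan(15/506) ≈ 1.70°
∠T = 0.00° − 46.70° = -46.70°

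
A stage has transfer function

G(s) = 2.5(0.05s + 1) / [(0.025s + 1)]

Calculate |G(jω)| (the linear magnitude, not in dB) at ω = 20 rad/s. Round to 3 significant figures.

3.16

At ω = 20 rad/s:
zero (1 + j20·0.05) = 1 + j1 → |·| ≈ 1.4142, ∠ ≈ 45.00°
pole (1 + j20·0.025) = 1 + j0.5 → |·| ≈ 1.118, ∠ ≈ 26.57°
|G| = 2.5 · 1.4142 / (1.118) ≈ 3.1623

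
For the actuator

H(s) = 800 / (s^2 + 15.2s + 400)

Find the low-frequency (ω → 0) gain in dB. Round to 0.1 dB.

6.0 dB

H(0) = 800 / 400 = 2
20 log₁₀(2) ≈ 6.02 dB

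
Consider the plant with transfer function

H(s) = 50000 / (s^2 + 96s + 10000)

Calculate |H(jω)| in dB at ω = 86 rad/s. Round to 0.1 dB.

15.2 dB

At s = jω = j86:
quadratic: (j86)² + 96·j86 + 10000 = 2604 + j8256 → |·| ≈ 8656.9, ∠ ≈ 72.49°
|H| = 50000 / 8656.9 ≈ 5.7757
Gain = 20 log₁₀(5.7757) ≈ 15.23 dB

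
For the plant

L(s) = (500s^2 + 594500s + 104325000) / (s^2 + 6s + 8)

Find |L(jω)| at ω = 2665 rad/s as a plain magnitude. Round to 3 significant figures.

534

Substitute s = j2665:
Numerator: 500(j2665)^2 + 594500(j2665) + 104325000 = -3446787500 + j1584342500
Denominator: (j2665)^2 + 6(j2665) + 8 = -7102217 + j15990
|N| = √(3446787500² + 1584342500²) ≈ 3.7935e+09, ∠N ≈ 155.31°
|D| = √(7102217² + 15990²) ≈ 7.1022e+06, ∠D ≈ 179.87°
|L| = 3.7935e+09 / 7.1022e+06 ≈ 534.13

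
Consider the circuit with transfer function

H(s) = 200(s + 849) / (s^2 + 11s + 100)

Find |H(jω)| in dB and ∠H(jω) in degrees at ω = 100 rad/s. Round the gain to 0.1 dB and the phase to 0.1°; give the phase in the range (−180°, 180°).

24.7 dB, -166.9°

At s = jω = j100:
zero (s+849): 849 + j100 → |·| = √(849²+100²) = √730801 ≈ 854.87, ∠ = arctan(100/849) ≈ 6.72°
quadratic: (j100)² + 11·j100 + 100 = -9900 + j1100 → |·| ≈ 9960.9, ∠ ≈ 173.66°
|H| = 200 · 854.87 / 9960.9 ≈ 17.165
Gain = 20 log₁₀(17.165) ≈ 24.69 dB
∠H = 6.72° − 173.66° = -166.94°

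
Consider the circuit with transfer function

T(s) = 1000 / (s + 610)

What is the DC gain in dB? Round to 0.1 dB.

4.3 dB

T(0) = 1000 / 610 ≈ 1.6393
20 log₁₀(1.6393) ≈ 4.29 dB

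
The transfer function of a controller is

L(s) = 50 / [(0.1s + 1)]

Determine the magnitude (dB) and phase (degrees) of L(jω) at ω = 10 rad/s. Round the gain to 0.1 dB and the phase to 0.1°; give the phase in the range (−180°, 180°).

31.0 dB, -45.0°

At ω = 10 rad/s:
pole (1 + j10·0.1) = 1 + j1 → |·| ≈ 1.4142, ∠ ≈ 45.00°
|L| = 50 · 1 / (1.4142) ≈ 35.356
Gain = 20 log₁₀(35.356) ≈ 30.97 dB
∠L = (0°) − (45.00°) = -45.00°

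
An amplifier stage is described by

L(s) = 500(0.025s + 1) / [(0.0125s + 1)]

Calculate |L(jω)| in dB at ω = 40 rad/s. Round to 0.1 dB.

56.0 dB

At ω = 40 rad/s:
zero (1 + j40·0.025) = 1 + j1 → |·| ≈ 1.4142, ∠ ≈ 45.00°
pole (1 + j40·0.0125) = 1 + j0.5 → |·| ≈ 1.118, ∠ ≈ 26.57°
|L| = 500 · 1.4142 / (1.118) ≈ 632.47
Gain = 20 log₁₀(632.47) ≈ 56.02 dB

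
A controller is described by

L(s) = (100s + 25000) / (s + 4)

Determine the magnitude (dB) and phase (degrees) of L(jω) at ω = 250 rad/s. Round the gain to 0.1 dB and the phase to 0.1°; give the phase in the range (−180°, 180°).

43.0 dB, -44.1°

Substitute s = j250:
Numerator: 100(j250) + 25000 = 25000 + j25000
Denominator: (j250) + 4 = 4 + j250
|N| = √(25000² + 25000²) ≈ 35355, ∠N ≈ 45.00°
|D| = √(4² + 250²) ≈ 250.03, ∠D ≈ 89.08°
|L| = 35355 / 250.03 ≈ 141.4
Gain = 20 log₁₀(141.4) ≈ 43.01 dB
∠L = 45.00° − 89.08° = -44.08°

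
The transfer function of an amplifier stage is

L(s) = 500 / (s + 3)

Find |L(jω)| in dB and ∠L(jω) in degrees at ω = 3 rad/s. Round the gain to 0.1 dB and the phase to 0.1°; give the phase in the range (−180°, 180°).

41.4 dB, -45.0°

Substitute s = j3:
Numerator: 500 = 500 + j0
Denominator: (j3) + 3 = 3 + j3
|N| = √(500² + 0²) ≈ 500, ∠N ≈ 0.00°
|D| = √(3² + 3²) ≈ 4.2426, ∠D ≈ 45.00°
|L| = 500 / 4.2426 ≈ 117.85
Gain = 20 log₁₀(117.85) ≈ 41.43 dB
∠L = 0.00° − 45.00° = -45.00°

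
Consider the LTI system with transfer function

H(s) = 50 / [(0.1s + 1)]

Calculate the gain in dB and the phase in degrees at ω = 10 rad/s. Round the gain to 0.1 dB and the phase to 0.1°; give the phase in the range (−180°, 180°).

31.0 dB, -45.0°

At ω = 10 rad/s:
pole (1 + j10·0.1) = 1 + j1 → |·| ≈ 1.4142, ∠ ≈ 45.00°
|H| = 50 · 1 / (1.4142) ≈ 35.356
Gain = 20 log₁₀(35.356) ≈ 30.97 dB
∠H = (0°) − (45.00°) = -45.00°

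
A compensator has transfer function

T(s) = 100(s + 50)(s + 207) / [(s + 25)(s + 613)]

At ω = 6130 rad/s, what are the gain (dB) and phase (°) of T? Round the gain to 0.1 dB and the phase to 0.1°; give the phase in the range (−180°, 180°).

40.0 dB, 3.5°

At s = jω = j6130:
zero (s+50): 50 + j6130 → |·| = √(50²+6130²) = √37579400 ≈ 6130.2, ∠ = arctan(6130/50) ≈ 89.53°
zero (s+207): 207 + j6130 → |·| = √(207²+6130²) = √37619749 ≈ 6133.5, ∠ = arctan(6130/207) ≈ 88.07°
pole (s+25): 25 + j6130 → |·| = √(25²+6130²) = √37577525 ≈ 6130.1, ∠ = arctan(6130/25) ≈ 89.77°
pole (s+613): 613 + j6130 → |·| = √(613²+6130²) = √37952669 ≈ 6160.6, ∠ = arctan(6130/613) ≈ 84.29°
|T| = 100 · 3.76e+07 / 3.7765e+07 ≈ 99.563
Gain = 20 log₁₀(99.563) ≈ 39.96 dB
∠T = 177.60° − 174.06° = 3.54°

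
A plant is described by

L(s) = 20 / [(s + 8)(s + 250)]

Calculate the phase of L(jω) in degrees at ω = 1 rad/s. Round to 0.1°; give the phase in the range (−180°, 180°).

-7.4°

At s = jω = j1:
pole (s+8): 8 + j1 → |·| = √(8²+1²) = √65 ≈ 8.0623, ∠ = arctan(1/8) ≈ 7.13°
pole (s+250): 250 + j1 → |·| = √(250²+1²) = √62501 ≈ 250, ∠ = arctan(1/250) ≈ 0.23°
∠L = 0.00° − 7.36° = -7.36°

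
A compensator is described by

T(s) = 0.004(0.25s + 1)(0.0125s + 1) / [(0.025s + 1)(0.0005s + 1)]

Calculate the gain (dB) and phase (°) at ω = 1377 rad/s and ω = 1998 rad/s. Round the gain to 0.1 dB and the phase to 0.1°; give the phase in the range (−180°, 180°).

At ω = 1377 rad/s:
zero (1 + j1377·0.25) = 1 + j344.25 → |·| ≈ 344.25, ∠ ≈ 89.83°
zero (1 + j1377·0.0125) = 1 + j17.2125 → |·| ≈ 17.242, ∠ ≈ 86.68°
pole (1 + j1377·0.025) = 1 + j34.425 → |·| ≈ 34.44, ∠ ≈ 88.34°
pole (1 + j1377·0.0005) = 1 + j0.6885 → |·| ≈ 1.2141, ∠ ≈ 34.55°
|T| = 0.004 · 344.25 · 17.242 / (34.44 · 1.2141) ≈ 0.56781
Gain = 20 log₁₀(0.56781) ≈ -4.92 dB
∠T = (89.83° + 86.68°) − (88.34° + 34.55°) = 53.62°

At ω = 1998 rad/s:
zero (1 + j1998·0.25) = 1 + j499.5 → |·| ≈ 499.5, ∠ ≈ 89.89°
zero (1 + j1998·0.0125) = 1 + j24.975 → |·| ≈ 24.995, ∠ ≈ 87.71°
pole (1 + j1998·0.025) = 1 + j49.95 → |·| ≈ 49.96, ∠ ≈ 88.85°
pole (1 + j1998·0.0005) = 1 + j0.999 → |·| ≈ 1.4135, ∠ ≈ 44.97°
|T| = 0.004 · 499.5 · 24.995 / (49.96 · 1.4135) ≈ 0.70718
Gain = 20 log₁₀(0.70718) ≈ -3.01 dB
∠T = (89.89° + 87.71°) − (88.85° + 44.97°) = 43.78°

ω = 1377: -4.9 dB, 53.6°; ω = 1998: -3.0 dB, 43.8°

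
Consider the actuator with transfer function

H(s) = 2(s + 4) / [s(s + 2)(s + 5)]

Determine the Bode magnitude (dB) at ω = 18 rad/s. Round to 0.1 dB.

-44.4 dB

At s = jω = j18:
zero (s+4): 4 + j18 → |·| = √(4²+18²) = √340 ≈ 18.439, ∠ = arctan(18/4) ≈ 77.47°
pole (s+2): 2 + j18 → |·| = √(2²+18²) = √328 ≈ 18.111, ∠ = arctan(18/2) ≈ 83.66°
pole (s+5): 5 + j18 → |·| = √(5²+18²) = √349 ≈ 18.682, ∠ = arctan(18/5) ≈ 74.48°
pole at origin: |s| = 18, ∠ = 90.00° (in denominator)
|H| = 2 · 18.439 / 6090.3 ≈ 0.0060552
Gain = 20 log₁₀(0.0060552) ≈ -44.36 dB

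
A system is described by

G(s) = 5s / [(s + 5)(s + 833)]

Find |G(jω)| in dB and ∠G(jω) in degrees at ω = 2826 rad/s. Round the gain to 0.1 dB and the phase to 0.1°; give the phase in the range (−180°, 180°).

-55.4 dB, -73.5°

At s = jω = j2826:
zero at origin: s = j2826 → |·| = 2826, ∠ = 90.00°
pole (s+5): 5 + j2826 → |·| = √(5²+2826²) = √7986301 ≈ 2826, ∠ = arctan(2826/5) ≈ 89.90°
pole (s+833): 833 + j2826 → |·| = √(833²+2826²) = √8680165 ≈ 2946.2, ∠ = arctan(2826/833) ≈ 73.58°
|G| = 5 · 2826 / 8.326e+06 ≈ 0.0016971
Gain = 20 log₁₀(0.0016971) ≈ -55.41 dB
∠G = 90.00° − 163.48° = -73.48°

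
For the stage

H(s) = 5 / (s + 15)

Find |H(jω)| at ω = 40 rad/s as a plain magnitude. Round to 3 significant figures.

Substitute s = j40:
Numerator: 5 = 5 + j0
Denominator: (j40) + 15 = 15 + j40
|N| = √(5² + 0²) ≈ 5, ∠N ≈ 0.00°
|D| = √(15² + 40²) ≈ 42.72, ∠D ≈ 69.44°
|H| = 5 / 42.72 ≈ 0.11704

0.117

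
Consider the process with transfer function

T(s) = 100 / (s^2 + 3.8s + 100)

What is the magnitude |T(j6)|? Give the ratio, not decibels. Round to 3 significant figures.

1.47

At s = jω = j6:
quadratic: (j6)² + 3.8·j6 + 100 = 64 + j22.8 → |·| ≈ 67.94, ∠ ≈ 19.61°
|T| = 100 / 67.94 ≈ 1.4719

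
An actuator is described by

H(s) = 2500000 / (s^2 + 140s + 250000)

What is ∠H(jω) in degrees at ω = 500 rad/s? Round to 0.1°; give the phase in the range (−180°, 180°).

-90.0°

At s = jω = j500:
quadratic: (j500)² + 140·j500 + 250000 = 0 + j70000 → |·| ≈ 70000, ∠ ≈ 90.00°
∠H = 0.00° − 90.00° = -90.00°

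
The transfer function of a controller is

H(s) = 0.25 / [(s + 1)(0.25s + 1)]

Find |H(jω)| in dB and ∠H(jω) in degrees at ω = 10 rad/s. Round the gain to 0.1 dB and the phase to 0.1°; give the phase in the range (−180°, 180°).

-40.7 dB, -152.5°

At ω = 10 rad/s:
pole (1 + j10·1) = 1 + j10 → |·| ≈ 10.05, ∠ ≈ 84.29°
pole (1 + j10·0.25) = 1 + j2.5 → |·| ≈ 2.6926, ∠ ≈ 68.20°
|H| = 0.25 · 1 / (10.05 · 2.6926) ≈ 0.0092385
Gain = 20 log₁₀(0.0092385) ≈ -40.69 dB
∠H = (0°) − (84.29° + 68.20°) = -152.49°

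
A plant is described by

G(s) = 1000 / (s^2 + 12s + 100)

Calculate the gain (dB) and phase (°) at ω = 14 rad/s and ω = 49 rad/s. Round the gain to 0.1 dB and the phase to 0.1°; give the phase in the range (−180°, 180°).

ω = 14: 14.3 dB, -119.7°; ω = 49: -7.5 dB, -165.7°

At s = jω = j14:
quadratic: (j14)² + 12·j14 + 100 = -96 + j168 → |·| ≈ 193.49, ∠ ≈ 119.74°
|G| = 1000 / 193.49 ≈ 5.1682
Gain = 20 log₁₀(5.1682) ≈ 14.27 dB
∠G = 0.00° − 119.74° = -119.74°

At s = jω = j49:
quadratic: (j49)² + 12·j49 + 100 = -2301 + j588 → |·| ≈ 2374.9, ∠ ≈ 165.67°
|G| = 1000 / 2374.9 ≈ 0.42107
Gain = 20 log₁₀(0.42107) ≈ -7.51 dB
∠G = 0.00° − 165.67° = -165.67°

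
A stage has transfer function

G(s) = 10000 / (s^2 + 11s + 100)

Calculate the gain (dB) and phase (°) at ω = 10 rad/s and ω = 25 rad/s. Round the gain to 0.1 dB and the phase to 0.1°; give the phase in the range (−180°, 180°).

At s = jω = j10:
quadratic: (j10)² + 11·j10 + 100 = 0 + j110 → |·| ≈ 110, ∠ ≈ 90.00°
|G| = 10000 / 110 ≈ 90.909
Gain = 20 log₁₀(90.909) ≈ 39.17 dB
∠G = 0.00° − 90.00° = -90.00°

At s = jω = j25:
quadratic: (j25)² + 11·j25 + 100 = -525 + j275 → |·| ≈ 592.66, ∠ ≈ 152.35°
|G| = 10000 / 592.66 ≈ 16.873
Gain = 20 log₁₀(16.873) ≈ 24.54 dB
∠G = 0.00° − 152.35° = -152.35°

ω = 10: 39.2 dB, -90.0°; ω = 25: 24.5 dB, -152.4°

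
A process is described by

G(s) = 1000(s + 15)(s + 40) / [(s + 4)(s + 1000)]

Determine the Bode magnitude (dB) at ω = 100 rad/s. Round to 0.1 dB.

At s = jω = j100:
zero (s+15): 15 + j100 → |·| = √(15²+100²) = √10225 ≈ 101.12, ∠ = arctan(100/15) ≈ 81.47°
zero (s+40): 40 + j100 → |·| = √(40²+100²) = √11600 ≈ 107.7, ∠ = arctan(100/40) ≈ 68.20°
pole (s+4): 4 + j100 → |·| = √(4²+100²) = √10016 ≈ 100.08, ∠ = arctan(100/4) ≈ 87.71°
pole (s+1000): 1000 + j100 → |·| = √(1000²+100²) = √1010000 ≈ 1005, ∠ = arctan(100/1000) ≈ 5.71°
|G| = 1000 · 10891 / 1.0058e+05 ≈ 108.28
Gain = 20 log₁₀(108.28) ≈ 40.69 dB

40.7 dB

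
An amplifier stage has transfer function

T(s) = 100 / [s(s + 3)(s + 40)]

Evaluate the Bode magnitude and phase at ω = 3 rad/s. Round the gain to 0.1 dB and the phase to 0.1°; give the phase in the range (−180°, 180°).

-14.2 dB, -139.3°

At s = jω = j3:
pole (s+3): 3 + j3 → |·| = √(3²+3²) = √18 ≈ 4.2426, ∠ = arctan(3/3) ≈ 45.00°
pole (s+40): 40 + j3 → |·| = √(40²+3²) = √1609 ≈ 40.112, ∠ = arctan(3/40) ≈ 4.29°
pole at origin: |s| = 3, ∠ = 90.00° (in denominator)
|T| = 100 / 510.54 ≈ 0.19587
Gain = 20 log₁₀(0.19587) ≈ -14.16 dB
∠T = 0.00° − 139.29° = -139.29°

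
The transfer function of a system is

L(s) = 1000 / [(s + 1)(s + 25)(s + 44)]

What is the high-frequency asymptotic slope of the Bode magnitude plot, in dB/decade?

Each pole contributes −20 dB/decade at high frequency; each zero contributes +20 dB/decade.
Net: 0 zero(s) − 3 pole(s) → -60 dB/decade.

-60 dB/decade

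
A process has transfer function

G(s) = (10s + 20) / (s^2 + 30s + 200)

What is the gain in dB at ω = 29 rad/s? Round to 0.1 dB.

-11.4 dB

Substitute s = j29:
Numerator: 10(j29) + 20 = 20 + j290
Denominator: (j29)^2 + 30(j29) + 200 = -641 + j870
|N| = √(20² + 290²) ≈ 290.69, ∠N ≈ 86.05°
|D| = √(641² + 870²) ≈ 1080.6, ∠D ≈ 126.38°
|G| = 290.69 / 1080.6 ≈ 0.26901
Gain = 20 log₁₀(0.26901) ≈ -11.40 dB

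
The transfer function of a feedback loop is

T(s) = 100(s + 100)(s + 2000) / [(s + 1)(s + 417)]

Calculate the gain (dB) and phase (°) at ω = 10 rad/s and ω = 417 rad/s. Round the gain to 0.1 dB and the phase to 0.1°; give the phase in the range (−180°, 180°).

ω = 10: 73.6 dB, -79.7°; ω = 417: 51.0 dB, -46.6°

At s = jω = j10:
zero (s+100): 100 + j10 → |·| = √(100²+10²) = √10100 ≈ 100.5, ∠ = arctan(10/100) ≈ 5.71°
zero (s+2000): 2000 + j10 → |·| = √(2000²+10²) = √4000100 ≈ 2000, ∠ = arctan(10/2000) ≈ 0.29°
pole (s+1): 1 + j10 → |·| = √(1²+10²) = √101 ≈ 10.05, ∠ = arctan(10/1) ≈ 84.29°
pole (s+417): 417 + j10 → |·| = √(417²+10²) = √173989 ≈ 417.12, ∠ = arctan(10/417) ≈ 1.37°
|T| = 100 · 2.01e+05 / 4192.1 ≈ 4794.7
Gain = 20 log₁₀(4794.7) ≈ 73.62 dB
∠T = 6.00° − 85.66° = -79.66°

At s = jω = j417:
zero (s+100): 100 + j417 → |·| = √(100²+417²) = √183889 ≈ 428.82, ∠ = arctan(417/100) ≈ 76.51°
zero (s+2000): 2000 + j417 → |·| = √(2000²+417²) = √4173889 ≈ 2043, ∠ = arctan(417/2000) ≈ 11.78°
pole (s+1): 1 + j417 → |·| = √(1²+417²) = √173890 ≈ 417, ∠ = arctan(417/1) ≈ 89.86°
pole (s+417): 417 + j417 → |·| = √(417²+417²) = √347778 ≈ 589.73, ∠ = arctan(417/417) ≈ 45.00°
|T| = 100 · 8.7608e+05 / 2.4592e+05 ≈ 356.25
Gain = 20 log₁₀(356.25) ≈ 51.04 dB
∠T = 88.29° − 134.86° = -46.57°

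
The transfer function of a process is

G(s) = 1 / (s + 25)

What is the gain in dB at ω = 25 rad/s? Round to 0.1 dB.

-31.0 dB

At s = jω = j25:
pole (s+25): 25 + j25 → |·| = √(25²+25²) = √1250 ≈ 35.355, ∠ = arctan(25/25) ≈ 45.00°
|G| = 1 / 35.355 ≈ 0.028285
Gain = 20 log₁₀(0.028285) ≈ -30.97 dB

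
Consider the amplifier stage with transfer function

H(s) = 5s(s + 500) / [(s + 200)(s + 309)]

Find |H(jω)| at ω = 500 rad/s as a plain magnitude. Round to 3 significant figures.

5.58

At s = jω = j500:
zero (s+500): 500 + j500 → |·| = √(500²+500²) = √500000 ≈ 707.11, ∠ = arctan(500/500) ≈ 45.00°
zero at origin: s = j500 → |·| = 500, ∠ = 90.00°
pole (s+200): 200 + j500 → |·| = √(200²+500²) = √290000 ≈ 538.52, ∠ = arctan(500/200) ≈ 68.20°
pole (s+309): 309 + j500 → |·| = √(309²+500²) = √345481 ≈ 587.78, ∠ = arctan(500/309) ≈ 58.28°
|H| = 5 · 3.5356e+05 / 3.1653e+05 ≈ 5.5849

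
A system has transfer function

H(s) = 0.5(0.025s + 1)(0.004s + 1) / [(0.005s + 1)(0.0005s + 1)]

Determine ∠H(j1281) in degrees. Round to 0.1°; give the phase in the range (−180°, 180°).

At ω = 1281 rad/s:
zero (1 + j1281·0.025) = 1 + j32.025 → |·| ≈ 32.041, ∠ ≈ 88.21°
zero (1 + j1281·0.004) = 1 + j5.124 → |·| ≈ 5.2207, ∠ ≈ 78.96°
pole (1 + j1281·0.005) = 1 + j6.405 → |·| ≈ 6.4826, ∠ ≈ 81.13°
pole (1 + j1281·0.0005) = 1 + j0.6405 → |·| ≈ 1.1875, ∠ ≈ 32.64°
∠H = (88.21° + 78.96°) − (81.13° + 32.64°) = 53.40°

53.4°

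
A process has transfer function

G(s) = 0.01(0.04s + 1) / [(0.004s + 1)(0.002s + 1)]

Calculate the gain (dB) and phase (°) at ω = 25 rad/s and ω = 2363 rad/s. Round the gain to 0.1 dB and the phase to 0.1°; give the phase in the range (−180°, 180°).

At ω = 25 rad/s:
zero (1 + j25·0.04) = 1 + j1 → |·| ≈ 1.4142, ∠ ≈ 45.00°
pole (1 + j25·0.004) = 1 + j0.1 → |·| ≈ 1.005, ∠ ≈ 5.71°
pole (1 + j25·0.002) = 1 + j0.05 → |·| ≈ 1.0012, ∠ ≈ 2.86°
|G| = 0.01 · 1.4142 / (1.005 · 1.0012) ≈ 0.014055
Gain = 20 log₁₀(0.014055) ≈ -37.04 dB
∠G = (45.00°) − (5.71° + 2.86°) = 36.43°

At ω = 2363 rad/s:
zero (1 + j2363·0.04) = 1 + j94.52 → |·| ≈ 94.525, ∠ ≈ 89.39°
pole (1 + j2363·0.004) = 1 + j9.452 → |·| ≈ 9.5048, ∠ ≈ 83.96°
pole (1 + j2363·0.002) = 1 + j4.726 → |·| ≈ 4.8306, ∠ ≈ 78.05°
|G| = 0.01 · 94.525 / (9.5048 · 4.8306) ≈ 0.020587
Gain = 20 log₁₀(0.020587) ≈ -33.73 dB
∠G = (89.39°) − (83.96° + 78.05°) = -72.62°

ω = 25: -37.0 dB, 36.4°; ω = 2363: -33.7 dB, -72.6°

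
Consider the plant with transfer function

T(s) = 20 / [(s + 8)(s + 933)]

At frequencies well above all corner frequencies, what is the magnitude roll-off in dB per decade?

-40 dB/decade

Each pole contributes −20 dB/decade at high frequency; each zero contributes +20 dB/decade.
Net: 0 zero(s) − 2 pole(s) → -40 dB/decade.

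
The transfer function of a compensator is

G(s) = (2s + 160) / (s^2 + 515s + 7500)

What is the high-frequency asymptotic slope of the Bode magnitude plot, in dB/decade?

-20 dB/decade

Each pole contributes −20 dB/decade at high frequency; each zero contributes +20 dB/decade.
Net: 1 zero(s) − 2 pole(s) → -20 dB/decade.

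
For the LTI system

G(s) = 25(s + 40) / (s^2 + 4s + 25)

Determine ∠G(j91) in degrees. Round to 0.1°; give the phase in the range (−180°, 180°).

At s = jω = j91:
zero (s+40): 40 + j91 → |·| = √(40²+91²) = √9881 ≈ 99.403, ∠ = arctan(91/40) ≈ 66.27°
quadratic: (j91)² + 4·j91 + 25 = -8256 + j364 → |·| ≈ 8264, ∠ ≈ 177.48°
∠G = 66.27° − 177.48° = -111.21°

-111.2°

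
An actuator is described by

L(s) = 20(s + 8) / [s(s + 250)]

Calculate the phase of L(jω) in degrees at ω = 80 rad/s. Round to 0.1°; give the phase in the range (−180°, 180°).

At s = jω = j80:
zero (s+8): 8 + j80 → |·| = √(8²+80²) = √6464 ≈ 80.399, ∠ = arctan(80/8) ≈ 84.29°
pole (s+250): 250 + j80 → |·| = √(250²+80²) = √68900 ≈ 262.49, ∠ = arctan(80/250) ≈ 17.74°
pole at origin: |s| = 80, ∠ = 90.00° (in denominator)
∠L = 84.29° − 107.74° = -23.45°

-23.5°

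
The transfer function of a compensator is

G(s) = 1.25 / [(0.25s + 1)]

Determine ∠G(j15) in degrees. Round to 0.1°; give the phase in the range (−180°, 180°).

At ω = 15 rad/s:
pole (1 + j15·0.25) = 1 + j3.75 → |·| ≈ 3.881, ∠ ≈ 75.07°
∠G = (0°) − (75.07°) = -75.07°

-75.1°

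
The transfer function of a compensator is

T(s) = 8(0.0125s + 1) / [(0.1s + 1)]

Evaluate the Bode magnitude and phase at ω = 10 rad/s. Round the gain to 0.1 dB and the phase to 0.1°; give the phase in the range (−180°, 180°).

At ω = 10 rad/s:
zero (1 + j10·0.0125) = 1 + j0.125 → |·| ≈ 1.0078, ∠ ≈ 7.13°
pole (1 + j10·0.1) = 1 + j1 → |·| ≈ 1.4142, ∠ ≈ 45.00°
|T| = 8 · 1.0078 / (1.4142) ≈ 5.701
Gain = 20 log₁₀(5.701) ≈ 15.12 dB
∠T = (7.13°) − (45.00°) = -37.87°

15.1 dB, -37.9°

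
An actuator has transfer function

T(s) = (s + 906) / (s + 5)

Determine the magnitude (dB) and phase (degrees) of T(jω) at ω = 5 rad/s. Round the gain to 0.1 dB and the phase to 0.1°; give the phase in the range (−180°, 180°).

42.2 dB, -44.7°

At s = jω = j5:
zero (s+906): 906 + j5 → |·| = √(906²+5²) = √820861 ≈ 906.01, ∠ = arctan(5/906) ≈ 0.32°
pole (s+5): 5 + j5 → |·| = √(5²+5²) = √50 ≈ 7.0711, ∠ = arctan(5/5) ≈ 45.00°
|T| = 1 · 906.01 / 7.0711 ≈ 128.13
Gain = 20 log₁₀(128.13) ≈ 42.15 dB
∠T = 0.32° − 45.00° = -44.68°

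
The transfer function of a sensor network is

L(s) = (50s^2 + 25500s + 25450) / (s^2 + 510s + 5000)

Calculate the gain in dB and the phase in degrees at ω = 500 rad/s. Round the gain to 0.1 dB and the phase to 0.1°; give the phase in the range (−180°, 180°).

Substitute s = j500:
Numerator: 50(j500)^2 + 25500(j500) + 25450 = -12474550 + j12750000
Denominator: (j500)^2 + 510(j500) + 5000 = -245000 + j255000
|N| = √(12474550² + 12750000²) ≈ 1.7838e+07, ∠N ≈ 134.37°
|D| = √(245000² + 255000²) ≈ 3.5362e+05, ∠D ≈ 133.85°
|L| = 1.7838e+07 / 3.5362e+05 ≈ 50.444
Gain = 20 log₁₀(50.444) ≈ 34.06 dB
∠L = 134.37° − 133.85° = 0.52°

34.1 dB, 0.5°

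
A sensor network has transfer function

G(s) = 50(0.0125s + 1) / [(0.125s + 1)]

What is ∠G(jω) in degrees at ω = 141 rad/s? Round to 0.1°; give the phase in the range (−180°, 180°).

-26.3°

At ω = 141 rad/s:
zero (1 + j141·0.0125) = 1 + j1.7625 → |·| ≈ 2.0264, ∠ ≈ 60.43°
pole (1 + j141·0.125) = 1 + j17.625 → |·| ≈ 17.653, ∠ ≈ 86.75°
∠G = (60.43°) − (86.75°) = -26.32°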